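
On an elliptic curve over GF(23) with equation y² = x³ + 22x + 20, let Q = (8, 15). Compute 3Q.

O

Repeated addition: build up to 3Q.
2Q: tangent at (8, 15): λ = (3·8² + 22)/(2·15) ≡ 7/7. 7⁻¹ ≡ 10 (mod 23), so λ ≡ 7·10 ≡ 1.
  x = λ² - 8 - 8 = 1 - 16 ≡ 8; y = λ·(8 - 8) - 15 ≡ 8. → (8, 8)
3Q: (8, 8) + (8, 15): same x and y₁ ≡ -y₂, so the sum is ∞.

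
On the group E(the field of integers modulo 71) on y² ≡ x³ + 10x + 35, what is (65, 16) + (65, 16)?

(17, 19)

tangent at (65, 16): λ = (3·65² + 10)/(2·16) ≡ 47/32. 32⁻¹ ≡ 20 (mod 71), so λ ≡ 47·20 ≡ 17.
  x = λ² - 65 - 65 = 289 - 130 ≡ 17; y = λ·(65 - 17) - 16 ≡ 19. → (17, 19)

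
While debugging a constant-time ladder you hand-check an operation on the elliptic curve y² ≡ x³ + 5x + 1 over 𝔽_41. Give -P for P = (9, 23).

-(9, 23) = (9, -23 mod 41) = (9, 18).

(9, 18)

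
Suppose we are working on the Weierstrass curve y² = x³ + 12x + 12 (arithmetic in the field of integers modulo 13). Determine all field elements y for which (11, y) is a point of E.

x³ + 12x + 12 = 1475 ≡ 6 (mod 13).
6 is a non-residue mod 13; no y exists.

none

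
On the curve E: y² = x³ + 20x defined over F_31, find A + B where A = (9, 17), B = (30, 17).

(9, 17) + (30, 17). λ = (17 - 17)/(30 - 9) ≡ 0/21 mod 31. 21⁻¹ ≡ 3 (mod 31), so λ ≡ 0.
  x = λ² - 9 - 30 = 0 - 39 ≡ 23; y = λ·(9 - 23) - 17 ≡ 14. → (23, 14)

(23, 14)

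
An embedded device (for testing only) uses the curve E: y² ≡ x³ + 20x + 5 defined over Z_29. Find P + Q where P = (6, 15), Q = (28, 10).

(6, 15) + (28, 10). λ = (10 - 15)/(28 - 6) ≡ 24/22 mod 29. 22⁻¹ ≡ 4 (mod 29) since 22·4 = 88 ≡ 1, so λ ≡ 9.
  x = λ² - 6 - 28 = 81 - 34 ≡ 18; y = λ·(6 - 18) - 15 ≡ 22. → (18, 22)

(18, 22)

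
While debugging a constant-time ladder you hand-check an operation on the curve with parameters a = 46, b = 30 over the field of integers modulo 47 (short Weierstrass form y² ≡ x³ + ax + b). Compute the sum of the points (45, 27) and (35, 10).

(23, 1)

(45, 27) + (35, 10). λ = (10 - 27)/(35 - 45) ≡ 30/37 mod 47. 37⁻¹ ≡ 14 (mod 47) since 37·14 = 518 ≡ 1, so λ ≡ 44.
  x = λ² - 45 - 35 = 1936 - 80 ≡ 23; y = λ·(45 - 23) - 27 ≡ 1. → (23, 1)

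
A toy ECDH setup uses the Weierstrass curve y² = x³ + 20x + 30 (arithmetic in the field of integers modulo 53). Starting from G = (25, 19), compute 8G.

(37, 15)

Double-and-add on 8 = (1000)₂. Start with G = (25, 19) for the leading 1-bit.
double: tangent at (25, 19): λ = (3·25² + 20)/(2·19) ≡ 40/38. 38⁻¹ ≡ 7 (mod 53), so λ ≡ 40·7 ≡ 15.
  x = λ² - 25 - 25 = 225 - 50 ≡ 16; y = λ·(25 - 16) - 19 ≡ 10. → (16, 10)
double: tangent at (16, 10): λ = (3·16² + 20)/(2·10) ≡ 46/20. 20⁻¹ ≡ 8 (mod 53) since 20·8 = 160 ≡ 1, so λ ≡ 46·8 ≡ 50.
  x = λ² - 16 - 16 = 2500 - 32 ≡ 30; y = λ·(16 - 30) - 10 ≡ 32. → (30, 32)
double: tangent at (30, 32): λ = (3·30² + 20)/(2·32) ≡ 17/11. 11⁻¹ ≡ 29 (mod 53), so λ ≡ 17·29 ≡ 16.
  x = λ² - 30 - 30 = 256 - 60 ≡ 37; y = λ·(30 - 37) - 32 ≡ 15. → (37, 15)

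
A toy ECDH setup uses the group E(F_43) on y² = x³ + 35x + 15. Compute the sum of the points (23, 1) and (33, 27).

(23, 1) + (33, 27). λ = (27 - 1)/(33 - 23) ≡ 26/10 mod 43. 10⁻¹ ≡ 13 (mod 43) since 10·13 = 130 ≡ 1, so λ ≡ 37.
  x = λ² - 23 - 33 = 1369 - 56 ≡ 23; y = λ·(23 - 23) - 1 ≡ 42. → (23, 42)

(23, 42)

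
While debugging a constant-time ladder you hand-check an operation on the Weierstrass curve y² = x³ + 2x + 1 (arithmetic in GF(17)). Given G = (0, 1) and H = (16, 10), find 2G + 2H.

(7, 1)

First 2G:
Repeated addition: build up to 2G.
2G: tangent at (0, 1): λ = (3·0² + 2)/(2·1) ≡ 2/2. 2⁻¹ ≡ 9 (mod 17) since 2·9 = 18 ≡ 1, so λ ≡ 2·9 ≡ 1.
  x = λ² - 0 - 0 = 1 - 0 ≡ 1; y = λ·(0 - 1) - 1 ≡ 15. → (1, 15)
2G = (1, 15).
Next 2H:
Repeated addition: build up to 2H.
2H: tangent at (16, 10): λ = (3·16² + 2)/(2·10) ≡ 5/3. 3⁻¹ ≡ 6 (mod 17) since 3·6 = 18 ≡ 1, so λ ≡ 5·6 ≡ 13.
  x = λ² - 16 - 16 = 169 - 32 ≡ 1; y = λ·(16 - 1) - 10 ≡ 15. → (1, 15)
2H = (1, 15).
Finally 2G + 2H:
tangent at (1, 15): λ = (3·1² + 2)/(2·15) ≡ 5/13. 13⁻¹ ≡ 4 (mod 17), so λ ≡ 5·4 ≡ 3.
  x = λ² - 1 - 1 = 9 - 2 ≡ 7; y = λ·(1 - 7) - 15 ≡ 1. → (7, 1)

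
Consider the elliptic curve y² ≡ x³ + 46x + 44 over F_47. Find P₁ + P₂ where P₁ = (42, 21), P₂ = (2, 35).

(42, 21) + (2, 35). λ = (35 - 21)/(2 - 42) ≡ 14/7 mod 47. 7⁻¹ ≡ 27 (mod 47) since 7·27 = 189 ≡ 1, so λ ≡ 2.
  x = λ² - 42 - 2 = 4 - 44 ≡ 7; y = λ·(42 - 7) - 21 ≡ 2. → (7, 2)

(7, 2)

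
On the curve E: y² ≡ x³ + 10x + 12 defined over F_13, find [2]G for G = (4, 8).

(9, 8)

tangent at (4, 8): λ = (3·4² + 10)/(2·8) ≡ 6/3. 3⁻¹ ≡ 9 (mod 13), so λ ≡ 6·9 ≡ 2.
  x = λ² - 4 - 4 = 4 - 8 ≡ 9; y = λ·(4 - 9) - 8 ≡ 8. → (9, 8)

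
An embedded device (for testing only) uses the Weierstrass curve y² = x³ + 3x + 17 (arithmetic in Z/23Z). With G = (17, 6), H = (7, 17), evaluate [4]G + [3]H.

(7, 17)

First 4G:
Repeated addition: build up to 4G.
2G: tangent at (17, 6): λ = (3·17² + 3)/(2·6) ≡ 19/12. 12⁻¹ ≡ 2 (mod 23) since 12·2 = 24 ≡ 1, so λ ≡ 19·2 ≡ 15.
  x = λ² - 17 - 17 = 225 - 34 ≡ 7; y = λ·(17 - 7) - 6 ≡ 6. → (7, 6)
3G: (7, 6) + (17, 6). λ = (6 - 6)/(17 - 7) ≡ 0/10 mod 23. 10⁻¹ ≡ 7 (mod 23), so λ ≡ 0.
  x = λ² - 7 - 17 = 0 - 24 ≡ 22; y = λ·(7 - 22) - 6 ≡ 17. → (22, 17)
4G: (22, 17) + (17, 6). λ = (6 - 17)/(17 - 22) ≡ 12/18 mod 23. 18⁻¹ ≡ 9 (mod 23), so λ ≡ 16.
  x = λ² - 22 - 17 = 256 - 39 ≡ 10; y = λ·(22 - 10) - 17 ≡ 14. → (10, 14)
4G = (10, 14).
Next 3H:
Repeated addition: build up to 3H.
2H: tangent at (7, 17): λ = (3·7² + 3)/(2·17) ≡ 12/11. 11⁻¹ ≡ 21 (mod 23), so λ ≡ 12·21 ≡ 22.
  x = λ² - 7 - 7 = 484 - 14 ≡ 10; y = λ·(7 - 10) - 17 ≡ 9. → (10, 9)
3H: (10, 9) + (7, 17). λ = (17 - 9)/(7 - 10) ≡ 8/20 mod 23. 20⁻¹ ≡ 15 (mod 23), so λ ≡ 5.
  x = λ² - 10 - 7 = 25 - 17 ≡ 8; y = λ·(10 - 8) - 9 ≡ 1. → (8, 1)
3H = (8, 1).
Finally 4G + 3H:
(10, 14) + (8, 1). λ = (1 - 14)/(8 - 10) ≡ 10/21 mod 23. 21⁻¹ ≡ 11 (mod 23), so λ ≡ 18.
  x = λ² - 10 - 8 = 324 - 18 ≡ 7; y = λ·(10 - 7) - 14 ≡ 17. → (7, 17)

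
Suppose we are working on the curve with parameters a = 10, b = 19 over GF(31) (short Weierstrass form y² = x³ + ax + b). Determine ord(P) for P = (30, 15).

2P: tangent at (30, 15): λ = (3·30² + 10)/(2·15) ≡ 13/30. 30⁻¹ ≡ 30 (mod 31), so λ ≡ 13·30 ≡ 18.
  x = λ² - 30 - 30 = 324 - 60 ≡ 16; y = λ·(30 - 16) - 15 ≡ 20. → (16, 20)
3P: (16, 20) + (30, 15). λ = (15 - 20)/(30 - 16) ≡ 26/14 mod 31. 14⁻¹ ≡ 20 (mod 31), so λ ≡ 24.
  x = λ² - 16 - 30 = 576 - 46 ≡ 3; y = λ·(16 - 3) - 20 ≡ 13. → (3, 13)
4P: (3, 13) + (30, 15). λ = (15 - 13)/(30 - 3) ≡ 2/27 mod 31. 27⁻¹ ≡ 23 (mod 31) since 27·23 = 621 ≡ 1, so λ ≡ 15.
  x = λ² - 3 - 30 = 225 - 33 ≡ 6; y = λ·(3 - 6) - 13 ≡ 4. → (6, 4)
5P: (6, 4) + (30, 15). λ = (15 - 4)/(30 - 6) ≡ 11/24 mod 31. 24⁻¹ ≡ 22 (mod 31), so λ ≡ 25.
  x = λ² - 6 - 30 = 625 - 36 ≡ 0; y = λ·(6 - 0) - 4 ≡ 22. → (0, 22)
6P: (0, 22) + (30, 15). λ = (15 - 22)/(30 - 0) ≡ 24/30 mod 31. 30⁻¹ ≡ 30 (mod 31) since 30·30 = 900 ≡ 1, so λ ≡ 7.
  x = λ² - 0 - 30 = 49 - 30 ≡ 19; y = λ·(0 - 19) - 22 ≡ 0. → (19, 0)
7P: (19, 0) + (30, 15). λ = (15 - 0)/(30 - 19) ≡ 15/11 mod 31. 11⁻¹ ≡ 17 (mod 31), so λ ≡ 7.
  x = λ² - 19 - 30 = 49 - 49 ≡ 0; y = λ·(19 - 0) - 0 ≡ 9. → (0, 9)
8P: (0, 9) + (30, 15). λ = (15 - 9)/(30 - 0) ≡ 6/30 mod 31. 30⁻¹ ≡ 30 (mod 31) since 30·30 = 900 ≡ 1, so λ ≡ 25.
  x = λ² - 0 - 30 = 625 - 30 ≡ 6; y = λ·(0 - 6) - 9 ≡ 27. → (6, 27)
9P: (6, 27) + (30, 15). λ = (15 - 27)/(30 - 6) ≡ 19/24 mod 31. 24⁻¹ ≡ 22 (mod 31), so λ ≡ 15.
  x = λ² - 6 - 30 = 225 - 36 ≡ 3; y = λ·(6 - 3) - 27 ≡ 18. → (3, 18)
10P: (3, 18) + (30, 15). λ = (15 - 18)/(30 - 3) ≡ 28/27 mod 31. 27⁻¹ ≡ 23 (mod 31), so λ ≡ 24.
  x = λ² - 3 - 30 = 576 - 33 ≡ 16; y = λ·(3 - 16) - 18 ≡ 11. → (16, 11)
11P: (16, 11) + (30, 15). λ = (15 - 11)/(30 - 16) ≡ 4/14 mod 31. 14⁻¹ ≡ 20 (mod 31), so λ ≡ 18.
  x = λ² - 16 - 30 = 324 - 46 ≡ 30; y = λ·(16 - 30) - 11 ≡ 16. → (30, 16)
12P: (30, 16) + (30, 15): same x and y₁ ≡ -y₂, so the sum is ∞.
12P = ∞, so the order is 12.

12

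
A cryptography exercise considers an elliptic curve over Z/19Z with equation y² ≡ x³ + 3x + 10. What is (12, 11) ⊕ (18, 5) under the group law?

(9, 5)

(12, 11) + (18, 5). λ = (5 - 11)/(18 - 12) ≡ 13/6 mod 19. 6⁻¹ ≡ 16 (mod 19), so λ ≡ 18.
  x = λ² - 12 - 18 = 324 - 30 ≡ 9; y = λ·(12 - 9) - 11 ≡ 5. → (9, 5)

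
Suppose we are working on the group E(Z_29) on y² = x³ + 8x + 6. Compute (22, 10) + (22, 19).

The two points share x = 22 and their y-coordinates satisfy 10 + 19 ≡ 0 (mod 29), so they are inverses. Their sum is 𝒪.

O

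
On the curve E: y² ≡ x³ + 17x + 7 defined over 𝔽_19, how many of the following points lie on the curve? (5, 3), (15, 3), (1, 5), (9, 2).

1

(5, 3): 3² ≡ 9, rhs ≡ 8 → off.
(15, 3): 3² ≡ 9, rhs ≡ 8 → off.
(1, 5): 5² ≡ 6, rhs ≡ 6 → on.
(9, 2): 2² ≡ 4, rhs ≡ 15 → off.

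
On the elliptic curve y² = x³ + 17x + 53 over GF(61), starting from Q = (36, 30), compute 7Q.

(27, 59)

Repeated addition: build up to 7Q.
2Q: tangent at (36, 30): λ = (3·36² + 17)/(2·30) ≡ 1/60. 60⁻¹ ≡ 60 (mod 61) since 60·60 = 3600 ≡ 1, so λ ≡ 1·60 ≡ 60.
  x = λ² - 36 - 36 = 3600 - 72 ≡ 51; y = λ·(36 - 51) - 30 ≡ 46. → (51, 46)
3Q: (51, 46) + (36, 30). λ = (30 - 46)/(36 - 51) ≡ 45/46 mod 61. 46⁻¹ ≡ 4 (mod 61), so λ ≡ 58.
  x = λ² - 51 - 36 = 3364 - 87 ≡ 44; y = λ·(51 - 44) - 46 ≡ 55. → (44, 55)
4Q: (44, 55) + (36, 30). λ = (30 - 55)/(36 - 44) ≡ 36/53 mod 61. 53⁻¹ ≡ 38 (mod 61), so λ ≡ 26.
  x = λ² - 44 - 36 = 676 - 80 ≡ 47; y = λ·(44 - 47) - 55 ≡ 50. → (47, 50)
5Q: (47, 50) + (36, 30). λ = (30 - 50)/(36 - 47) ≡ 41/50 mod 61. 50⁻¹ ≡ 11 (mod 61) since 50·11 = 550 ≡ 1, so λ ≡ 24.
  x = λ² - 47 - 36 = 576 - 83 ≡ 5; y = λ·(47 - 5) - 50 ≡ 43. → (5, 43)
6Q: (5, 43) + (36, 30). λ = (30 - 43)/(36 - 5) ≡ 48/31 mod 61. 31⁻¹ ≡ 2 (mod 61) since 31·2 = 62 ≡ 1, so λ ≡ 35.
  x = λ² - 5 - 36 = 1225 - 41 ≡ 25; y = λ·(5 - 25) - 43 ≡ 50. → (25, 50)
7Q: (25, 50) + (36, 30). λ = (30 - 50)/(36 - 25) ≡ 41/11 mod 61. 11⁻¹ ≡ 50 (mod 61), so λ ≡ 37.
  x = λ² - 25 - 36 = 1369 - 61 ≡ 27; y = λ·(25 - 27) - 50 ≡ 59. → (27, 59)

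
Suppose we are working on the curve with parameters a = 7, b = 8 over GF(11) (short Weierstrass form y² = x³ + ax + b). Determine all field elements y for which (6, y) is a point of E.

x³ + 7x + 8 = 266 ≡ 2 (mod 11).
2 is a non-residue mod 11; no y exists.

none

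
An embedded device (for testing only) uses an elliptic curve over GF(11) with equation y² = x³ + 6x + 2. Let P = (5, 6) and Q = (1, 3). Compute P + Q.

(9, 2)

(5, 6) + (1, 3). λ = (3 - 6)/(1 - 5) ≡ 8/7 mod 11. 7⁻¹ ≡ 8 (mod 11), so λ ≡ 9.
  x = λ² - 5 - 1 = 81 - 6 ≡ 9; y = λ·(5 - 9) - 6 ≡ 2. → (9, 2)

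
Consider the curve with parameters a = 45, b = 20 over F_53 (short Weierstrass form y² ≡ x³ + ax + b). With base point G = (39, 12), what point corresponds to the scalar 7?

Repeated addition: build up to 7G.
2G: tangent at (39, 12): λ = (3·39² + 45)/(2·12) ≡ 50/24. 24⁻¹ ≡ 42 (mod 53), so λ ≡ 50·42 ≡ 33.
  x = λ² - 39 - 39 = 1089 - 78 ≡ 4; y = λ·(39 - 4) - 12 ≡ 30. → (4, 30)
3G: (4, 30) + (39, 12). λ = (12 - 30)/(39 - 4) ≡ 35/35 mod 53. 35⁻¹ ≡ 50 (mod 53), so λ ≡ 1.
  x = λ² - 4 - 39 = 1 - 43 ≡ 11; y = λ·(4 - 11) - 30 ≡ 16. → (11, 16)
4G: (11, 16) + (39, 12). λ = (12 - 16)/(39 - 11) ≡ 49/28 mod 53. 28⁻¹ ≡ 36 (mod 53), so λ ≡ 15.
  x = λ² - 11 - 39 = 225 - 50 ≡ 16; y = λ·(11 - 16) - 16 ≡ 15. → (16, 15)
5G: (16, 15) + (39, 12). λ = (12 - 15)/(39 - 16) ≡ 50/23 mod 53. 23⁻¹ ≡ 30 (mod 53), so λ ≡ 16.
  x = λ² - 16 - 39 = 256 - 55 ≡ 42; y = λ·(16 - 42) - 15 ≡ 46. → (42, 46)
6G: (42, 46) + (39, 12). λ = (12 - 46)/(39 - 42) ≡ 19/50 mod 53. 50⁻¹ ≡ 35 (mod 53) since 50·35 = 1750 ≡ 1, so λ ≡ 29.
  x = λ² - 42 - 39 = 841 - 81 ≡ 18; y = λ·(42 - 18) - 46 ≡ 14. → (18, 14)
7G: (18, 14) + (39, 12). λ = (12 - 14)/(39 - 18) ≡ 51/21 mod 53. 21⁻¹ ≡ 48 (mod 53), so λ ≡ 10.
  x = λ² - 18 - 39 = 100 - 57 ≡ 43; y = λ·(18 - 43) - 14 ≡ 1. → (43, 1)

(43, 1)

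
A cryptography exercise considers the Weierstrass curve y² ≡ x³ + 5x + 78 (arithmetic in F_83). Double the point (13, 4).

(3, 55)

tangent at (13, 4): λ = (3·13² + 5)/(2·4) ≡ 14/8. 8⁻¹ ≡ 52 (mod 83) since 8·52 = 416 ≡ 1, so λ ≡ 14·52 ≡ 64.
  x = λ² - 13 - 13 = 4096 - 26 ≡ 3; y = λ·(13 - 3) - 4 ≡ 55. → (3, 55)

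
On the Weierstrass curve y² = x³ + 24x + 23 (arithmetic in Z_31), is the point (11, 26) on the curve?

no

y² = 26² ≡ 25; x³ + 24x + 23 = 1618 ≡ 6 (mod 31). 25 ≠ 6.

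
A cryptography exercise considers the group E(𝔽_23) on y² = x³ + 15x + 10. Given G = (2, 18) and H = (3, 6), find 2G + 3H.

First 2G:
Repeated addition: build up to 2G.
2G: tangent at (2, 18): λ = (3·2² + 15)/(2·18) ≡ 4/13. 13⁻¹ ≡ 16 (mod 23) since 13·16 = 208 ≡ 1, so λ ≡ 4·16 ≡ 18.
  x = λ² - 2 - 2 = 324 - 4 ≡ 21; y = λ·(2 - 21) - 18 ≡ 8. → (21, 8)
2G = (21, 8).
Next 3H:
Repeated addition: build up to 3H.
2H: tangent at (3, 6): λ = (3·3² + 15)/(2·6) ≡ 19/12. 12⁻¹ ≡ 2 (mod 23), so λ ≡ 19·2 ≡ 15.
  x = λ² - 3 - 3 = 225 - 6 ≡ 12; y = λ·(3 - 12) - 6 ≡ 20. → (12, 20)
3H: (12, 20) + (3, 6). λ = (6 - 20)/(3 - 12) ≡ 9/14 mod 23. 14⁻¹ ≡ 5 (mod 23), so λ ≡ 22.
  x = λ² - 12 - 3 = 484 - 15 ≡ 9; y = λ·(12 - 9) - 20 ≡ 0. → (9, 0)
3H = (9, 0).
Finally 2G + 3H:
(21, 8) + (9, 0). λ = (0 - 8)/(9 - 21) ≡ 15/11 mod 23. 11⁻¹ ≡ 21 (mod 23), so λ ≡ 16.
  x = λ² - 21 - 9 = 256 - 30 ≡ 19; y = λ·(21 - 19) - 8 ≡ 1. → (19, 1)

(19, 1)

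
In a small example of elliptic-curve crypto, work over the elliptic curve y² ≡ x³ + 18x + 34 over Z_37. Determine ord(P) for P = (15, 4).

2P: tangent at (15, 4): λ = (3·15² + 18)/(2·4) ≡ 27/8. 8⁻¹ ≡ 14 (mod 37) since 8·14 = 112 ≡ 1, so λ ≡ 27·14 ≡ 8.
  x = λ² - 15 - 15 = 64 - 30 ≡ 34; y = λ·(15 - 34) - 4 ≡ 29. → (34, 29)
3P: (34, 29) + (15, 4). λ = (4 - 29)/(15 - 34) ≡ 12/18 mod 37. 18⁻¹ ≡ 35 (mod 37), so λ ≡ 13.
  x = λ² - 34 - 15 = 169 - 49 ≡ 9; y = λ·(34 - 9) - 29 ≡ 0. → (9, 0)
4P: (9, 0) + (15, 4). λ = (4 - 0)/(15 - 9) ≡ 4/6 mod 37. 6⁻¹ ≡ 31 (mod 37) since 6·31 = 186 ≡ 1, so λ ≡ 13.
  x = λ² - 9 - 15 = 169 - 24 ≡ 34; y = λ·(9 - 34) - 0 ≡ 8. → (34, 8)
5P: (34, 8) + (15, 4). λ = (4 - 8)/(15 - 34) ≡ 33/18 mod 37. 18⁻¹ ≡ 35 (mod 37), so λ ≡ 8.
  x = λ² - 34 - 15 = 64 - 49 ≡ 15; y = λ·(34 - 15) - 8 ≡ 33. → (15, 33)
6P: (15, 33) + (15, 4): same x and y₁ ≡ -y₂, so the sum is ∞.
6P = ∞, so the order is 6.

6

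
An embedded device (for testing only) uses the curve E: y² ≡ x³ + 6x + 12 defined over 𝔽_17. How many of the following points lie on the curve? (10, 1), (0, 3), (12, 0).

(10, 1): 1² ≡ 1, rhs ≡ 1 → on.
(0, 3): 3² ≡ 9, rhs ≡ 12 → off.
(12, 0): 0² ≡ 0, rhs ≡ 10 → off.

1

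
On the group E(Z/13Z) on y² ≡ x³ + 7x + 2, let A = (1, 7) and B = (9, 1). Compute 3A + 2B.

(1, 7)

First 3A:
Repeated addition: build up to 3A.
2A: tangent at (1, 7): λ = (3·1² + 7)/(2·7) ≡ 10/1. 1⁻¹ ≡ 1 (mod 13), so λ ≡ 10·1 ≡ 10.
  x = λ² - 1 - 1 = 100 - 2 ≡ 7; y = λ·(1 - 7) - 7 ≡ 11. → (7, 11)
3A: (7, 11) + (1, 7). λ = (7 - 11)/(1 - 7) ≡ 9/7 mod 13. 7⁻¹ ≡ 2 (mod 13), so λ ≡ 5.
  x = λ² - 7 - 1 = 25 - 8 ≡ 4; y = λ·(7 - 4) - 11 ≡ 4. → (4, 4)
3A = (4, 4).
Next 2B:
Repeated addition: build up to 2B.
2B: tangent at (9, 1): λ = (3·9² + 7)/(2·1) ≡ 3/2. 2⁻¹ ≡ 7 (mod 13), so λ ≡ 3·7 ≡ 8.
  x = λ² - 9 - 9 = 64 - 18 ≡ 7; y = λ·(9 - 7) - 1 ≡ 2. → (7, 2)
2B = (7, 2).
Finally 3A + 2B:
(4, 4) + (7, 2). λ = (2 - 4)/(7 - 4) ≡ 11/3 mod 13. 3⁻¹ ≡ 9 (mod 13), so λ ≡ 8.
  x = λ² - 4 - 7 = 64 - 11 ≡ 1; y = λ·(4 - 1) - 4 ≡ 7. → (1, 7)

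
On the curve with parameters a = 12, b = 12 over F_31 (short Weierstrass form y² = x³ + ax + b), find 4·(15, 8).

Write P = (15, 8).
Double-and-add on 4 = (100)₂. Start with P = (15, 8) for the leading 1-bit.
double: tangent at (15, 8): λ = (3·15² + 12)/(2·8) ≡ 5/16. 16⁻¹ ≡ 2 (mod 31) since 16·2 = 32 ≡ 1, so λ ≡ 5·2 ≡ 10.
  x = λ² - 15 - 15 = 100 - 30 ≡ 8; y = λ·(15 - 8) - 8 ≡ 0. → (8, 0)
double: (8, 0) + (8, 0): same x and y₁ ≡ -y₂, so the sum is ∞.

O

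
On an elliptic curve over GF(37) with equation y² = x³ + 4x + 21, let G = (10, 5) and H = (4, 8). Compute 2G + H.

(17, 9)

First 2G:
Repeated addition: build up to 2G.
2G: tangent at (10, 5): λ = (3·10² + 4)/(2·5) ≡ 8/10. 10⁻¹ ≡ 26 (mod 37) since 10·26 = 260 ≡ 1, so λ ≡ 8·26 ≡ 23.
  x = λ² - 10 - 10 = 529 - 20 ≡ 28; y = λ·(10 - 28) - 5 ≡ 25. → (28, 25)
2G = (28, 25).
Finally 2G + H:
(28, 25) + (4, 8). λ = (8 - 25)/(4 - 28) ≡ 20/13 mod 37. 13⁻¹ ≡ 20 (mod 37) since 13·20 = 260 ≡ 1, so λ ≡ 30.
  x = λ² - 28 - 4 = 900 - 32 ≡ 17; y = λ·(28 - 17) - 25 ≡ 9. → (17, 9)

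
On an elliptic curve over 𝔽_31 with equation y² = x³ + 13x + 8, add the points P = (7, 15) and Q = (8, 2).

(7, 15) + (8, 2). λ = (2 - 15)/(8 - 7) ≡ 18/1 mod 31. 1⁻¹ ≡ 1 (mod 31) since 1·1 = 1 ≡ 1, so λ ≡ 18.
  x = λ² - 7 - 8 = 324 - 15 ≡ 30; y = λ·(7 - 30) - 15 ≡ 5. → (30, 5)

(30, 5)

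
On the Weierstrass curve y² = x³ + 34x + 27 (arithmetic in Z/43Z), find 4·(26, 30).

Write G = (26, 30).
Repeated addition: build up to 4G.
2G: tangent at (26, 30): λ = (3·26² + 34)/(2·30) ≡ 41/17. 17⁻¹ ≡ 38 (mod 43), so λ ≡ 41·38 ≡ 10.
  x = λ² - 26 - 26 = 100 - 52 ≡ 5; y = λ·(26 - 5) - 30 ≡ 8. → (5, 8)
3G: (5, 8) + (26, 30). λ = (30 - 8)/(26 - 5) ≡ 22/21 mod 43. 21⁻¹ ≡ 41 (mod 43), so λ ≡ 42.
  x = λ² - 5 - 26 = 1764 - 31 ≡ 13; y = λ·(5 - 13) - 8 ≡ 0. → (13, 0)
4G: (13, 0) + (26, 30). λ = (30 - 0)/(26 - 13) ≡ 30/13 mod 43. 13⁻¹ ≡ 10 (mod 43) since 13·10 = 130 ≡ 1, so λ ≡ 42.
  x = λ² - 13 - 26 = 1764 - 39 ≡ 5; y = λ·(13 - 5) - 0 ≡ 35. → (5, 35)

(5, 35)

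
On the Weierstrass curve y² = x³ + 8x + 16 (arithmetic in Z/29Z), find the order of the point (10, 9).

3

2P: tangent at (10, 9): λ = (3·10² + 8)/(2·9) ≡ 18/18. 18⁻¹ ≡ 21 (mod 29), so λ ≡ 18·21 ≡ 1.
  x = λ² - 10 - 10 = 1 - 20 ≡ 10; y = λ·(10 - 10) - 9 ≡ 20. → (10, 20)
3P: (10, 20) + (10, 9): same x and y₁ ≡ -y₂, so the sum is the point at infinity.
3P = the point at infinity, so the order is 3.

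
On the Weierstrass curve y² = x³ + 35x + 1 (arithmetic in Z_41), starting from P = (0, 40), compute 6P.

(37, 17)

Double-and-add on 6 = (110)₂. Start with P = (0, 40) for the leading 1-bit.
double: tangent at (0, 40): λ = (3·0² + 35)/(2·40) ≡ 35/39. 39⁻¹ ≡ 20 (mod 41) since 39·20 = 780 ≡ 1, so λ ≡ 35·20 ≡ 3.
  x = λ² - 0 - 0 = 9 - 0 ≡ 9; y = λ·(0 - 9) - 40 ≡ 15. → (9, 15)
add P: (9, 15) + (0, 40). λ = (40 - 15)/(0 - 9) ≡ 25/32 mod 41. 32⁻¹ ≡ 9 (mod 41) since 32·9 = 288 ≡ 1, so λ ≡ 20.
  x = λ² - 9 - 0 = 400 - 9 ≡ 22; y = λ·(9 - 22) - 15 ≡ 12. → (22, 12)
double: tangent at (22, 12): λ = (3·22² + 35)/(2·12) ≡ 11/24. 24⁻¹ ≡ 12 (mod 41) since 24·12 = 288 ≡ 1, so λ ≡ 11·12 ≡ 9.
  x = λ² - 22 - 22 = 81 - 44 ≡ 37; y = λ·(22 - 37) - 12 ≡ 17. → (37, 17)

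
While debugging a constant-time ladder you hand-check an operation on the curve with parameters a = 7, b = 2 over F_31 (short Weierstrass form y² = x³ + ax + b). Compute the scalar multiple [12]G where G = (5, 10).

Double-and-add on 12 = (1100)₂. Start with G = (5, 10) for the leading 1-bit.
double: tangent at (5, 10): λ = (3·5² + 7)/(2·10) ≡ 20/20. 20⁻¹ ≡ 14 (mod 31), so λ ≡ 20·14 ≡ 1.
  x = λ² - 5 - 5 = 1 - 10 ≡ 22; y = λ·(5 - 22) - 10 ≡ 4. → (22, 4)
add G: (22, 4) + (5, 10). λ = (10 - 4)/(5 - 22) ≡ 6/14 mod 31. 14⁻¹ ≡ 20 (mod 31), so λ ≡ 27.
  x = λ² - 22 - 5 = 729 - 27 ≡ 20; y = λ·(22 - 20) - 4 ≡ 19. → (20, 19)
double: tangent at (20, 19): λ = (3·20² + 7)/(2·19) ≡ 29/7. 7⁻¹ ≡ 9 (mod 31), so λ ≡ 29·9 ≡ 13.
  x = λ² - 20 - 20 = 169 - 40 ≡ 5; y = λ·(20 - 5) - 19 ≡ 21. → (5, 21)
double: tangent at (5, 21): λ = (3·5² + 7)/(2·21) ≡ 20/11. 11⁻¹ ≡ 17 (mod 31) since 11·17 = 187 ≡ 1, so λ ≡ 20·17 ≡ 30.
  x = λ² - 5 - 5 = 900 - 10 ≡ 22; y = λ·(5 - 22) - 21 ≡ 27. → (22, 27)

(22, 27)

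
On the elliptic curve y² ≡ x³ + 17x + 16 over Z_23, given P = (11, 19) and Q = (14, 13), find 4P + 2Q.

First 4P:
Repeated addition: build up to 4P.
2P: tangent at (11, 19): λ = (3·11² + 17)/(2·19) ≡ 12/15. 15⁻¹ ≡ 20 (mod 23), so λ ≡ 12·20 ≡ 10.
  x = λ² - 11 - 11 = 100 - 22 ≡ 9; y = λ·(11 - 9) - 19 ≡ 1. → (9, 1)
3P: (9, 1) + (11, 19). λ = (19 - 1)/(11 - 9) ≡ 18/2 mod 23. 2⁻¹ ≡ 12 (mod 23), so λ ≡ 9.
  x = λ² - 9 - 11 = 81 - 20 ≡ 15; y = λ·(9 - 15) - 1 ≡ 14. → (15, 14)
4P: (15, 14) + (11, 19). λ = (19 - 14)/(11 - 15) ≡ 5/19 mod 23. 19⁻¹ ≡ 17 (mod 23), so λ ≡ 16.
  x = λ² - 15 - 11 = 256 - 26 ≡ 0; y = λ·(15 - 0) - 14 ≡ 19. → (0, 19)
4P = (0, 19).
Next 2Q:
Repeated addition: build up to 2Q.
2Q: tangent at (14, 13): λ = (3·14² + 17)/(2·13) ≡ 7/3. 3⁻¹ ≡ 8 (mod 23) since 3·8 = 24 ≡ 1, so λ ≡ 7·8 ≡ 10.
  x = λ² - 14 - 14 = 100 - 28 ≡ 3; y = λ·(14 - 3) - 13 ≡ 5. → (3, 5)
2Q = (3, 5).
Finally 4P + 2Q:
(0, 19) + (3, 5). λ = (5 - 19)/(3 - 0) ≡ 9/3 mod 23. 3⁻¹ ≡ 8 (mod 23), so λ ≡ 3.
  x = λ² - 0 - 3 = 9 - 3 ≡ 6; y = λ·(0 - 6) - 19 ≡ 9. → (6, 9)

(6, 9)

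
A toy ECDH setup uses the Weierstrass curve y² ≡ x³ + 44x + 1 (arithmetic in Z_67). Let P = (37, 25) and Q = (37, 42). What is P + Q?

O

The two points share x = 37 and their y-coordinates satisfy 25 + 42 ≡ 0 (mod 67), so they are inverses. Their sum is 𝒪.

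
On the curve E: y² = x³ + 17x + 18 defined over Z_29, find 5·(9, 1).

(14, 19)

Write Q = (9, 1).
Repeated addition: build up to 5Q.
2Q: tangent at (9, 1): λ = (3·9² + 17)/(2·1) ≡ 28/2. 2⁻¹ ≡ 15 (mod 29), so λ ≡ 28·15 ≡ 14.
  x = λ² - 9 - 9 = 196 - 18 ≡ 4; y = λ·(9 - 4) - 1 ≡ 11. → (4, 11)
3Q: (4, 11) + (9, 1). λ = (1 - 11)/(9 - 4) ≡ 19/5 mod 29. 5⁻¹ ≡ 6 (mod 29), so λ ≡ 27.
  x = λ² - 4 - 9 = 729 - 13 ≡ 20; y = λ·(4 - 20) - 11 ≡ 21. → (20, 21)
4Q: (20, 21) + (9, 1). λ = (1 - 21)/(9 - 20) ≡ 9/18 mod 29. 18⁻¹ ≡ 21 (mod 29) since 18·21 = 378 ≡ 1, so λ ≡ 15.
  x = λ² - 20 - 9 = 225 - 29 ≡ 22; y = λ·(20 - 22) - 21 ≡ 7. → (22, 7)
5Q: (22, 7) + (9, 1). λ = (1 - 7)/(9 - 22) ≡ 23/16 mod 29. 16⁻¹ ≡ 20 (mod 29), so λ ≡ 25.
  x = λ² - 22 - 9 = 625 - 31 ≡ 14; y = λ·(22 - 14) - 7 ≡ 19. → (14, 19)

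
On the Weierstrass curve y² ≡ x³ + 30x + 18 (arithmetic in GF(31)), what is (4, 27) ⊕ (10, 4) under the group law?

(4, 27) + (10, 4). λ = (4 - 27)/(10 - 4) ≡ 8/6 mod 31. 6⁻¹ ≡ 26 (mod 31), so λ ≡ 22.
  x = λ² - 4 - 10 = 484 - 14 ≡ 5; y = λ·(4 - 5) - 27 ≡ 13. → (5, 13)

(5, 13)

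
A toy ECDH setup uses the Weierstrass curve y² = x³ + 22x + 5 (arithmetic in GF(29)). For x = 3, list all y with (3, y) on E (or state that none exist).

none

x³ + 22x + 5 = 98 ≡ 11 (mod 29).
11 is a non-residue mod 29; no y exists.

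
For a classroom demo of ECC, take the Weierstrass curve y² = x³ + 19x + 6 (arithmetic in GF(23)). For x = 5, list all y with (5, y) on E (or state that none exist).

none

x³ + 19x + 6 = 226 ≡ 19 (mod 23).
19 is a non-residue mod 23; no y exists.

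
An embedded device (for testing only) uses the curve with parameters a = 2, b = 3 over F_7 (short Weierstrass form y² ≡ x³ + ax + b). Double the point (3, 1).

tangent at (3, 1): λ = (3·3² + 2)/(2·1) ≡ 1/2. 2⁻¹ ≡ 4 (mod 7), so λ ≡ 1·4 ≡ 4.
  x = λ² - 3 - 3 = 16 - 6 ≡ 3; y = λ·(3 - 3) - 1 ≡ 6. → (3, 6)

(3, 6)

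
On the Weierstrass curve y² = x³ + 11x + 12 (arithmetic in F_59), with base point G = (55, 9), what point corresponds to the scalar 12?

(8, 50)

Repeated addition: build up to 12G.
2G: tangent at (55, 9): λ = (3·55² + 11)/(2·9) ≡ 0/18. 18⁻¹ ≡ 23 (mod 59) since 18·23 = 414 ≡ 1, so λ ≡ 0·23 ≡ 0.
  x = λ² - 55 - 55 = 0 - 110 ≡ 8; y = λ·(55 - 8) - 9 ≡ 50. → (8, 50)
3G: (8, 50) + (55, 9). λ = (9 - 50)/(55 - 8) ≡ 18/47 mod 59. 47⁻¹ ≡ 54 (mod 59), so λ ≡ 28.
  x = λ² - 8 - 55 = 784 - 63 ≡ 13; y = λ·(8 - 13) - 50 ≡ 46. → (13, 46)
4G: (13, 46) + (55, 9). λ = (9 - 46)/(55 - 13) ≡ 22/42 mod 59. 42⁻¹ ≡ 52 (mod 59), so λ ≡ 23.
  x = λ² - 13 - 55 = 529 - 68 ≡ 48; y = λ·(13 - 48) - 46 ≡ 34. → (48, 34)
5G: (48, 34) + (55, 9). λ = (9 - 34)/(55 - 48) ≡ 34/7 mod 59. 7⁻¹ ≡ 17 (mod 59), so λ ≡ 47.
  x = λ² - 48 - 55 = 2209 - 103 ≡ 41; y = λ·(48 - 41) - 34 ≡ 0. → (41, 0)
6G: (41, 0) + (55, 9). λ = (9 - 0)/(55 - 41) ≡ 9/14 mod 59. 14⁻¹ ≡ 38 (mod 59), so λ ≡ 47.
  x = λ² - 41 - 55 = 2209 - 96 ≡ 48; y = λ·(41 - 48) - 0 ≡ 25. → (48, 25)
7G: (48, 25) + (55, 9). λ = (9 - 25)/(55 - 48) ≡ 43/7 mod 59. 7⁻¹ ≡ 17 (mod 59), so λ ≡ 23.
  x = λ² - 48 - 55 = 529 - 103 ≡ 13; y = λ·(48 - 13) - 25 ≡ 13. → (13, 13)
8G: (13, 13) + (55, 9). λ = (9 - 13)/(55 - 13) ≡ 55/42 mod 59. 42⁻¹ ≡ 52 (mod 59) since 42·52 = 2184 ≡ 1, so λ ≡ 28.
  x = λ² - 13 - 55 = 784 - 68 ≡ 8; y = λ·(13 - 8) - 13 ≡ 9. → (8, 9)
9G: (8, 9) + (55, 9). λ = (9 - 9)/(55 - 8) ≡ 0/47 mod 59. 47⁻¹ ≡ 54 (mod 59) since 47·54 = 2538 ≡ 1, so λ ≡ 0.
  x = λ² - 8 - 55 = 0 - 63 ≡ 55; y = λ·(8 - 55) - 9 ≡ 50. → (55, 50)
10G: (55, 50) + (55, 9): same x and y₁ ≡ -y₂, so the sum is the point at infinity.
11G: the point at infinity + (55, 9) = (55, 9) (identity).
12G: tangent at (55, 9): λ = (3·55² + 11)/(2·9) ≡ 0/18. 18⁻¹ ≡ 23 (mod 59), so λ ≡ 0·23 ≡ 0.
  x = λ² - 55 - 55 = 0 - 110 ≡ 8; y = λ·(55 - 8) - 9 ≡ 50. → (8, 50)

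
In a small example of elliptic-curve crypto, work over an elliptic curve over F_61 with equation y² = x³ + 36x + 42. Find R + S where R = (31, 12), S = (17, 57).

(31, 12) + (17, 57). λ = (57 - 12)/(17 - 31) ≡ 45/47 mod 61. 47⁻¹ ≡ 13 (mod 61) since 47·13 = 611 ≡ 1, so λ ≡ 36.
  x = λ² - 31 - 17 = 1296 - 48 ≡ 28; y = λ·(31 - 28) - 12 ≡ 35. → (28, 35)

(28, 35)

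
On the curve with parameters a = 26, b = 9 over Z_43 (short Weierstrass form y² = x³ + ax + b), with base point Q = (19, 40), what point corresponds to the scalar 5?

(11, 32)

Double-and-add on 5 = (101)₂. Start with Q = (19, 40) for the leading 1-bit.
double: tangent at (19, 40): λ = (3·19² + 26)/(2·40) ≡ 34/37. 37⁻¹ ≡ 7 (mod 43) since 37·7 = 259 ≡ 1, so λ ≡ 34·7 ≡ 23.
  x = λ² - 19 - 19 = 529 - 38 ≡ 18; y = λ·(19 - 18) - 40 ≡ 26. → (18, 26)
double: tangent at (18, 26): λ = (3·18² + 26)/(2·26) ≡ 9/9. 9⁻¹ ≡ 24 (mod 43), so λ ≡ 9·24 ≡ 1.
  x = λ² - 18 - 18 = 1 - 36 ≡ 8; y = λ·(18 - 8) - 26 ≡ 27. → (8, 27)
add Q: (8, 27) + (19, 40). λ = (40 - 27)/(19 - 8) ≡ 13/11 mod 43. 11⁻¹ ≡ 4 (mod 43) since 11·4 = 44 ≡ 1, so λ ≡ 9.
  x = λ² - 8 - 19 = 81 - 27 ≡ 11; y = λ·(8 - 11) - 27 ≡ 32. → (11, 32)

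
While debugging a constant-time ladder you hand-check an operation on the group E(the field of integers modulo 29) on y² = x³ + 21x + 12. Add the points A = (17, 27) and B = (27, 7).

(17, 27) + (27, 7). λ = (7 - 27)/(27 - 17) ≡ 9/10 mod 29. 10⁻¹ ≡ 3 (mod 29), so λ ≡ 27.
  x = λ² - 17 - 27 = 729 - 44 ≡ 18; y = λ·(17 - 18) - 27 ≡ 4. → (18, 4)

(18, 4)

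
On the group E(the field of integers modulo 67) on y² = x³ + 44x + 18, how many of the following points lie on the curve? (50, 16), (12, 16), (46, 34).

1

(50, 16): 16² ≡ 55, rhs ≡ 52 → off.
(12, 16): 16² ≡ 55, rhs ≡ 63 → off.
(46, 34): 34² ≡ 17, rhs ≡ 17 → on.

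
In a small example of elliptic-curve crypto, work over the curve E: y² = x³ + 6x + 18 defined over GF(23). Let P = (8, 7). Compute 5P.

(8, 16)

Repeated addition: build up to 5P.
2P: tangent at (8, 7): λ = (3·8² + 6)/(2·7) ≡ 14/14. 14⁻¹ ≡ 5 (mod 23), so λ ≡ 14·5 ≡ 1.
  x = λ² - 8 - 8 = 1 - 16 ≡ 8; y = λ·(8 - 8) - 7 ≡ 16. → (8, 16)
3P: (8, 16) + (8, 7): same x and y₁ ≡ -y₂, so the sum is the point at infinity.
4P: the point at infinity + (8, 7) = (8, 7) (identity).
5P: tangent at (8, 7): λ = (3·8² + 6)/(2·7) ≡ 14/14. 14⁻¹ ≡ 5 (mod 23) since 14·5 = 70 ≡ 1, so λ ≡ 14·5 ≡ 1.
  x = λ² - 8 - 8 = 1 - 16 ≡ 8; y = λ·(8 - 8) - 7 ≡ 16. → (8, 16)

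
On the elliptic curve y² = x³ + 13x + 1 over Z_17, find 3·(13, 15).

(10, 14)

Write Q = (13, 15).
Repeated addition: build up to 3Q.
2Q: tangent at (13, 15): λ = (3·13² + 13)/(2·15) ≡ 10/13. 13⁻¹ ≡ 4 (mod 17), so λ ≡ 10·4 ≡ 6.
  x = λ² - 13 - 13 = 36 - 26 ≡ 10; y = λ·(13 - 10) - 15 ≡ 3. → (10, 3)
3Q: (10, 3) + (13, 15). λ = (15 - 3)/(13 - 10) ≡ 12/3 mod 17. 3⁻¹ ≡ 6 (mod 17) since 3·6 = 18 ≡ 1, so λ ≡ 4.
  x = λ² - 10 - 13 = 16 - 23 ≡ 10; y = λ·(10 - 10) - 3 ≡ 14. → (10, 14)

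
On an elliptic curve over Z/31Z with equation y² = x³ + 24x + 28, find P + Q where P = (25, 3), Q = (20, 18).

(26, 0)

(25, 3) + (20, 18). λ = (18 - 3)/(20 - 25) ≡ 15/26 mod 31. 26⁻¹ ≡ 6 (mod 31), so λ ≡ 28.
  x = λ² - 25 - 20 = 784 - 45 ≡ 26; y = λ·(25 - 26) - 3 ≡ 0. → (26, 0)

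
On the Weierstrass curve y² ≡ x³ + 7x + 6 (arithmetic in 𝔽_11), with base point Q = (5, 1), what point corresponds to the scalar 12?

Repeated addition: build up to 12Q.
2Q: tangent at (5, 1): λ = (3·5² + 7)/(2·1) ≡ 5/2. 2⁻¹ ≡ 6 (mod 11), so λ ≡ 5·6 ≡ 8.
  x = λ² - 5 - 5 = 64 - 10 ≡ 10; y = λ·(5 - 10) - 1 ≡ 3. → (10, 3)
3Q: (10, 3) + (5, 1). λ = (1 - 3)/(5 - 10) ≡ 9/6 mod 11. 6⁻¹ ≡ 2 (mod 11) since 6·2 = 12 ≡ 1, so λ ≡ 7.
  x = λ² - 10 - 5 = 49 - 15 ≡ 1; y = λ·(10 - 1) - 3 ≡ 5. → (1, 5)
4Q: (1, 5) + (5, 1). λ = (1 - 5)/(5 - 1) ≡ 7/4 mod 11. 4⁻¹ ≡ 3 (mod 11) since 4·3 = 12 ≡ 1, so λ ≡ 10.
  x = λ² - 1 - 5 = 100 - 6 ≡ 6; y = λ·(1 - 6) - 5 ≡ 0. → (6, 0)
5Q: (6, 0) + (5, 1). λ = (1 - 0)/(5 - 6) ≡ 1/10 mod 11. 10⁻¹ ≡ 10 (mod 11) since 10·10 = 100 ≡ 1, so λ ≡ 10.
  x = λ² - 6 - 5 = 100 - 11 ≡ 1; y = λ·(6 - 1) - 0 ≡ 6. → (1, 6)
6Q: (1, 6) + (5, 1). λ = (1 - 6)/(5 - 1) ≡ 6/4 mod 11. 4⁻¹ ≡ 3 (mod 11) since 4·3 = 12 ≡ 1, so λ ≡ 7.
  x = λ² - 1 - 5 = 49 - 6 ≡ 10; y = λ·(1 - 10) - 6 ≡ 8. → (10, 8)
7Q: (10, 8) + (5, 1). λ = (1 - 8)/(5 - 10) ≡ 4/6 mod 11. 6⁻¹ ≡ 2 (mod 11) since 6·2 = 12 ≡ 1, so λ ≡ 8.
  x = λ² - 10 - 5 = 64 - 15 ≡ 5; y = λ·(10 - 5) - 8 ≡ 10. → (5, 10)
8Q: (5, 10) + (5, 1): same x and y₁ ≡ -y₂, so the sum is O.
9Q: O + (5, 1) = (5, 1) (identity).
10Q: tangent at (5, 1): λ = (3·5² + 7)/(2·1) ≡ 5/2. 2⁻¹ ≡ 6 (mod 11), so λ ≡ 5·6 ≡ 8.
  x = λ² - 5 - 5 = 64 - 10 ≡ 10; y = λ·(5 - 10) - 1 ≡ 3. → (10, 3)
11Q: (10, 3) + (5, 1). λ = (1 - 3)/(5 - 10) ≡ 9/6 mod 11. 6⁻¹ ≡ 2 (mod 11) since 6·2 = 12 ≡ 1, so λ ≡ 7.
  x = λ² - 10 - 5 = 49 - 15 ≡ 1; y = λ·(10 - 1) - 3 ≡ 5. → (1, 5)
12Q: (1, 5) + (5, 1). λ = (1 - 5)/(5 - 1) ≡ 7/4 mod 11. 4⁻¹ ≡ 3 (mod 11) since 4·3 = 12 ≡ 1, so λ ≡ 10.
  x = λ² - 1 - 5 = 100 - 6 ≡ 6; y = λ·(1 - 6) - 5 ≡ 0. → (6, 0)

(6, 0)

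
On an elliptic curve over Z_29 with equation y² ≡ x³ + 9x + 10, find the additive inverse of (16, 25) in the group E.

-(16, 25) = (16, -25 mod 29) = (16, 4).

(16, 4)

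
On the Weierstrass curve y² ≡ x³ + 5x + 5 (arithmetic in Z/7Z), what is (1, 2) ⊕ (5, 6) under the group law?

(2, 4)

(1, 2) + (5, 6). λ = (6 - 2)/(5 - 1) ≡ 4/4 mod 7. 4⁻¹ ≡ 2 (mod 7), so λ ≡ 1.
  x = λ² - 1 - 5 = 1 - 6 ≡ 2; y = λ·(1 - 2) - 2 ≡ 4. → (2, 4)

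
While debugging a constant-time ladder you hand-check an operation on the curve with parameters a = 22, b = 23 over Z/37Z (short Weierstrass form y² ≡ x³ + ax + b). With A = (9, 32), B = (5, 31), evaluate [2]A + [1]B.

First 2A:
Repeated addition: build up to 2A.
2A: tangent at (9, 32): λ = (3·9² + 22)/(2·32) ≡ 6/27. 27⁻¹ ≡ 11 (mod 37) since 27·11 = 297 ≡ 1, so λ ≡ 6·11 ≡ 29.
  x = λ² - 9 - 9 = 841 - 18 ≡ 9; y = λ·(9 - 9) - 32 ≡ 5. → (9, 5)
2A = (9, 5).
Finally 2A + B:
(9, 5) + (5, 31). λ = (31 - 5)/(5 - 9) ≡ 26/33 mod 37. 33⁻¹ ≡ 9 (mod 37) since 33·9 = 297 ≡ 1, so λ ≡ 12.
  x = λ² - 9 - 5 = 144 - 14 ≡ 19; y = λ·(9 - 19) - 5 ≡ 23. → (19, 23)

(19, 23)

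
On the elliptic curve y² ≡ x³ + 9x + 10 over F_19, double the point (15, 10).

tangent at (15, 10): λ = (3·15² + 9)/(2·10) ≡ 0/1. 1⁻¹ ≡ 1 (mod 19), so λ ≡ 0·1 ≡ 0.
  x = λ² - 15 - 15 = 0 - 30 ≡ 8; y = λ·(15 - 8) - 10 ≡ 9. → (8, 9)

(8, 9)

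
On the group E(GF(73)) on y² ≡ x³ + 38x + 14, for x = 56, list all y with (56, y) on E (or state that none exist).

21, 52

x³ + 38x + 14 = 177758 ≡ 3 (mod 73).
Square roots of 3 mod 73: 21 and 52 (since 21² = 441 ≡ 3).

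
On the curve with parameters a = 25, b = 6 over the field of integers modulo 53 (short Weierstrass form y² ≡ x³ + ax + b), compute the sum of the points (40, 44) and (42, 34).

(49, 1)

(40, 44) + (42, 34). λ = (34 - 44)/(42 - 40) ≡ 43/2 mod 53. 2⁻¹ ≡ 27 (mod 53), so λ ≡ 48.
  x = λ² - 40 - 42 = 2304 - 82 ≡ 49; y = λ·(40 - 49) - 44 ≡ 1. → (49, 1)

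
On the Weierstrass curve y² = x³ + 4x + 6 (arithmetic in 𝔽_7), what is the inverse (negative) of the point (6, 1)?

-(6, 1) = (6, -1 mod 7) = (6, 6).

(6, 6)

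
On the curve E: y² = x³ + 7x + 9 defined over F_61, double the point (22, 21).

tangent at (22, 21): λ = (3·22² + 7)/(2·21) ≡ 56/42. 42⁻¹ ≡ 16 (mod 61), so λ ≡ 56·16 ≡ 42.
  x = λ² - 22 - 22 = 1764 - 44 ≡ 12; y = λ·(22 - 12) - 21 ≡ 33. → (12, 33)

(12, 33)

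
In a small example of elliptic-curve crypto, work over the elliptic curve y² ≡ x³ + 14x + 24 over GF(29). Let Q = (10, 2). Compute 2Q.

tangent at (10, 2): λ = (3·10² + 14)/(2·2) ≡ 24/4. 4⁻¹ ≡ 22 (mod 29), so λ ≡ 24·22 ≡ 6.
  x = λ² - 10 - 10 = 36 - 20 ≡ 16; y = λ·(10 - 16) - 2 ≡ 20. → (16, 20)

(16, 20)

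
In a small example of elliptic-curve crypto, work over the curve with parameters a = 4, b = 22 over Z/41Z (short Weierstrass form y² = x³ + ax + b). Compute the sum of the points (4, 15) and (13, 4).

(4, 15) + (13, 4). λ = (4 - 15)/(13 - 4) ≡ 30/9 mod 41. 9⁻¹ ≡ 32 (mod 41) since 9·32 = 288 ≡ 1, so λ ≡ 17.
  x = λ² - 4 - 13 = 289 - 17 ≡ 26; y = λ·(4 - 26) - 15 ≡ 21. → (26, 21)

(26, 21)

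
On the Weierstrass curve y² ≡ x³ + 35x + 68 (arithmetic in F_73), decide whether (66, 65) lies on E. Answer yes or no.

yes

y² = 65² ≡ 64; x³ + 35x + 68 = 289874 ≡ 64 (mod 73). 64 = 64.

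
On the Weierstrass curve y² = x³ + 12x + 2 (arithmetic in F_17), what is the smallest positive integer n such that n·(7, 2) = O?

10

2P: tangent at (7, 2): λ = (3·7² + 12)/(2·2) ≡ 6/4. 4⁻¹ ≡ 13 (mod 17), so λ ≡ 6·13 ≡ 10.
  x = λ² - 7 - 7 = 100 - 14 ≡ 1; y = λ·(7 - 1) - 2 ≡ 7. → (1, 7)
3P: (1, 7) + (7, 2). λ = (2 - 7)/(7 - 1) ≡ 12/6 mod 17. 6⁻¹ ≡ 3 (mod 17) since 6·3 = 18 ≡ 1, so λ ≡ 2.
  x = λ² - 1 - 7 = 4 - 8 ≡ 13; y = λ·(1 - 13) - 7 ≡ 3. → (13, 3)
4P: (13, 3) + (7, 2). λ = (2 - 3)/(7 - 13) ≡ 16/11 mod 17. 11⁻¹ ≡ 14 (mod 17), so λ ≡ 3.
  x = λ² - 13 - 7 = 9 - 20 ≡ 6; y = λ·(13 - 6) - 3 ≡ 1. → (6, 1)
5P: (6, 1) + (7, 2). λ = (2 - 1)/(7 - 6) ≡ 1/1 mod 17. 1⁻¹ ≡ 1 (mod 17), so λ ≡ 1.
  x = λ² - 6 - 7 = 1 - 13 ≡ 5; y = λ·(6 - 5) - 1 ≡ 0. → (5, 0)
6P: (5, 0) + (7, 2). λ = (2 - 0)/(7 - 5) ≡ 2/2 mod 17. 2⁻¹ ≡ 9 (mod 17), so λ ≡ 1.
  x = λ² - 5 - 7 = 1 - 12 ≡ 6; y = λ·(5 - 6) - 0 ≡ 16. → (6, 16)
7P: (6, 16) + (7, 2). λ = (2 - 16)/(7 - 6) ≡ 3/1 mod 17. 1⁻¹ ≡ 1 (mod 17) since 1·1 = 1 ≡ 1, so λ ≡ 3.
  x = λ² - 6 - 7 = 9 - 13 ≡ 13; y = λ·(6 - 13) - 16 ≡ 14. → (13, 14)
8P: (13, 14) + (7, 2). λ = (2 - 14)/(7 - 13) ≡ 5/11 mod 17. 11⁻¹ ≡ 14 (mod 17) since 11·14 = 154 ≡ 1, so λ ≡ 2.
  x = λ² - 13 - 7 = 4 - 20 ≡ 1; y = λ·(13 - 1) - 14 ≡ 10. → (1, 10)
9P: (1, 10) + (7, 2). λ = (2 - 10)/(7 - 1) ≡ 9/6 mod 17. 6⁻¹ ≡ 3 (mod 17), so λ ≡ 10.
  x = λ² - 1 - 7 = 100 - 8 ≡ 7; y = λ·(1 - 7) - 10 ≡ 15. → (7, 15)
10P: (7, 15) + (7, 2): same x and y₁ ≡ -y₂, so the sum is O.
10P = O, so the order is 10.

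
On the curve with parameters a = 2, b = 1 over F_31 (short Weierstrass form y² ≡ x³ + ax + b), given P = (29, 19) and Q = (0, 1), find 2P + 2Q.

First 2P:
Repeated addition: build up to 2P.
2P: tangent at (29, 19): λ = (3·29² + 2)/(2·19) ≡ 14/7. 7⁻¹ ≡ 9 (mod 31), so λ ≡ 14·9 ≡ 2.
  x = λ² - 29 - 29 = 4 - 58 ≡ 8; y = λ·(29 - 8) - 19 ≡ 23. → (8, 23)
2P = (8, 23).
Next 2Q:
Repeated addition: build up to 2Q.
2Q: tangent at (0, 1): λ = (3·0² + 2)/(2·1) ≡ 2/2. 2⁻¹ ≡ 16 (mod 31), so λ ≡ 2·16 ≡ 1.
  x = λ² - 0 - 0 = 1 - 0 ≡ 1; y = λ·(0 - 1) - 1 ≡ 29. → (1, 29)
2Q = (1, 29).
Finally 2P + 2Q:
(8, 23) + (1, 29). λ = (29 - 23)/(1 - 8) ≡ 6/24 mod 31. 24⁻¹ ≡ 22 (mod 31) since 24·22 = 528 ≡ 1, so λ ≡ 8.
  x = λ² - 8 - 1 = 64 - 9 ≡ 24; y = λ·(8 - 24) - 23 ≡ 4. → (24, 4)

(24, 4)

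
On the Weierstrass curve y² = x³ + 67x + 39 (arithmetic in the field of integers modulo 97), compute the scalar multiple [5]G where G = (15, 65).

Double-and-add on 5 = (101)₂. Start with G = (15, 65) for the leading 1-bit.
double: tangent at (15, 65): λ = (3·15² + 67)/(2·65) ≡ 63/33. 33⁻¹ ≡ 50 (mod 97), so λ ≡ 63·50 ≡ 46.
  x = λ² - 15 - 15 = 2116 - 30 ≡ 49; y = λ·(15 - 49) - 65 ≡ 20. → (49, 20)
double: tangent at (49, 20): λ = (3·49² + 67)/(2·20) ≡ 92/40. 40⁻¹ ≡ 17 (mod 97), so λ ≡ 92·17 ≡ 12.
  x = λ² - 49 - 49 = 144 - 98 ≡ 46; y = λ·(49 - 46) - 20 ≡ 16. → (46, 16)
add G: (46, 16) + (15, 65). λ = (65 - 16)/(15 - 46) ≡ 49/66 mod 97. 66⁻¹ ≡ 25 (mod 97), so λ ≡ 61.
  x = λ² - 46 - 15 = 3721 - 61 ≡ 71; y = λ·(46 - 71) - 16 ≡ 11. → (71, 11)

(71, 11)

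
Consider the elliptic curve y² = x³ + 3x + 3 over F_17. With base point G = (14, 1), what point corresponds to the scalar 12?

O

Repeated addition: build up to 12G.
2G: tangent at (14, 1): λ = (3·14² + 3)/(2·1) ≡ 13/2. 2⁻¹ ≡ 9 (mod 17), so λ ≡ 13·9 ≡ 15.
  x = λ² - 14 - 14 = 225 - 28 ≡ 10; y = λ·(14 - 10) - 1 ≡ 8. → (10, 8)
3G: (10, 8) + (14, 1). λ = (1 - 8)/(14 - 10) ≡ 10/4 mod 17. 4⁻¹ ≡ 13 (mod 17), so λ ≡ 11.
  x = λ² - 10 - 14 = 121 - 24 ≡ 12; y = λ·(10 - 12) - 8 ≡ 4. → (12, 4)
4G: (12, 4) + (14, 1). λ = (1 - 4)/(14 - 12) ≡ 14/2 mod 17. 2⁻¹ ≡ 9 (mod 17), so λ ≡ 7.
  x = λ² - 12 - 14 = 49 - 26 ≡ 6; y = λ·(12 - 6) - 4 ≡ 4. → (6, 4)
5G: (6, 4) + (14, 1). λ = (1 - 4)/(14 - 6) ≡ 14/8 mod 17. 8⁻¹ ≡ 15 (mod 17), so λ ≡ 6.
  x = λ² - 6 - 14 = 36 - 20 ≡ 16; y = λ·(6 - 16) - 4 ≡ 4. → (16, 4)
6G: (16, 4) + (14, 1). λ = (1 - 4)/(14 - 16) ≡ 14/15 mod 17. 15⁻¹ ≡ 8 (mod 17), so λ ≡ 10.
  x = λ² - 16 - 14 = 100 - 30 ≡ 2; y = λ·(16 - 2) - 4 ≡ 0. → (2, 0)
7G: (2, 0) + (14, 1). λ = (1 - 0)/(14 - 2) ≡ 1/12 mod 17. 12⁻¹ ≡ 10 (mod 17) since 12·10 = 120 ≡ 1, so λ ≡ 10.
  x = λ² - 2 - 14 = 100 - 16 ≡ 16; y = λ·(2 - 16) - 0 ≡ 13. → (16, 13)
8G: (16, 13) + (14, 1). λ = (1 - 13)/(14 - 16) ≡ 5/15 mod 17. 15⁻¹ ≡ 8 (mod 17), so λ ≡ 6.
  x = λ² - 16 - 14 = 36 - 30 ≡ 6; y = λ·(16 - 6) - 13 ≡ 13. → (6, 13)
9G: (6, 13) + (14, 1). λ = (1 - 13)/(14 - 6) ≡ 5/8 mod 17. 8⁻¹ ≡ 15 (mod 17), so λ ≡ 7.
  x = λ² - 6 - 14 = 49 - 20 ≡ 12; y = λ·(6 - 12) - 13 ≡ 13. → (12, 13)
10G: (12, 13) + (14, 1). λ = (1 - 13)/(14 - 12) ≡ 5/2 mod 17. 2⁻¹ ≡ 9 (mod 17), so λ ≡ 11.
  x = λ² - 12 - 14 = 121 - 26 ≡ 10; y = λ·(12 - 10) - 13 ≡ 9. → (10, 9)
11G: (10, 9) + (14, 1). λ = (1 - 9)/(14 - 10) ≡ 9/4 mod 17. 4⁻¹ ≡ 13 (mod 17) since 4·13 = 52 ≡ 1, so λ ≡ 15.
  x = λ² - 10 - 14 = 225 - 24 ≡ 14; y = λ·(10 - 14) - 9 ≡ 16. → (14, 16)
12G: (14, 16) + (14, 1): same x and y₁ ≡ -y₂, so the sum is O.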